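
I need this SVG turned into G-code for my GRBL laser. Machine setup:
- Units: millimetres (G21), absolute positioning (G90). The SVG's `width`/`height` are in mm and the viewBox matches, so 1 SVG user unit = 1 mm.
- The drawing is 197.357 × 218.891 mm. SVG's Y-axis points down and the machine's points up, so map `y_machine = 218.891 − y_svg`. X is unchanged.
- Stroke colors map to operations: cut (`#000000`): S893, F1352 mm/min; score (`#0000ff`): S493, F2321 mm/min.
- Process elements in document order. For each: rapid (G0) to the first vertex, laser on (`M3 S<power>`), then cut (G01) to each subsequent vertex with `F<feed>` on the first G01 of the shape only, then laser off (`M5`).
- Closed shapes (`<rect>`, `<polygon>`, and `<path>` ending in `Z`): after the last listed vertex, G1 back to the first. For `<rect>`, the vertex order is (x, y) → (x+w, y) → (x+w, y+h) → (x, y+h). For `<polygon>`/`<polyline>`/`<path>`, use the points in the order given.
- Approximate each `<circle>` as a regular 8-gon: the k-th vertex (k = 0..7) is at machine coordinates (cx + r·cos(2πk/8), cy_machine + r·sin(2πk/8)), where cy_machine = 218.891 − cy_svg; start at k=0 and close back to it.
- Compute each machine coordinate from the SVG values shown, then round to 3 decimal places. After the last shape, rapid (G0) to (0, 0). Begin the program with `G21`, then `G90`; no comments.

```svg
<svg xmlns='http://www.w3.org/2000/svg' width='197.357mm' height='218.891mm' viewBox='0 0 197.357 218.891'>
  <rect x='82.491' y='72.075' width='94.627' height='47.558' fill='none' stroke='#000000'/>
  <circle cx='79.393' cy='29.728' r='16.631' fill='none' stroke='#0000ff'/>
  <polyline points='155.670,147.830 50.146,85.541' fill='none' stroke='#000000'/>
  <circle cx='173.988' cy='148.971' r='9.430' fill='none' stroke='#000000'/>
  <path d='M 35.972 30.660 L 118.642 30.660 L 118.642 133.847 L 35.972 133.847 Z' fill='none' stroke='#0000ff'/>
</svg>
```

1 u = 1 mm; y_m = 218.891 − y.

[1] `<rect>` rectangle, #000000→cut S893 F1352: (82.491,146.816) → (177.118,146.816) → (177.118,99.258) → (82.491,99.258) → (82.491,146.816) (closed)

[2] `<circle>` circle, #0000ff→score S493 F2321: (96.024,189.163) → (91.153,200.923) → (79.393,205.794) → (67.633,200.923) → (62.762,189.163) → (67.633,177.403) → (79.393,172.532) → (91.153,177.403) → (96.024,189.163) (closed)

[3] `<polyline>` line segment, #000000→cut S893 F1352: (155.670,71.061) → (50.146,133.350)

[4] `<circle>` circle, #000000→cut S893 F1352: (183.418,69.920) → (180.656,76.588) → (173.988,79.350) → (167.320,76.588) → (164.558,69.920) → (167.320,63.252) → (173.988,60.490) → (180.656,63.252) → (183.418,69.920) (closed)

[5] `<path>` rectangle, #0000ff→score S493 F2321: (35.972,188.231) → (118.642,188.231) → (118.642,85.044) → (35.972,85.044) → (35.972,188.231) (closed)

G21
G90
G0 X82.491 Y146.816
M3 S893
G01 X177.118 Y146.816 F1352
G01 X177.118 Y99.258
G01 X82.491 Y99.258
G01 X82.491 Y146.816
M5
G0 X96.024 Y189.163
M3 S493
G01 X91.153 Y200.923 F2321
G01 X79.393 Y205.794
G01 X67.633 Y200.923
G01 X62.762 Y189.163
G01 X67.633 Y177.403
G01 X79.393 Y172.532
G01 X91.153 Y177.403
G01 X96.024 Y189.163
M5
G0 X155.670 Y71.061
M3 S893
G01 X50.146 Y133.350 F1352
M5
G0 X183.418 Y69.920
M3 S893
G01 X180.656 Y76.588 F1352
G01 X173.988 Y79.350
G01 X167.320 Y76.588
G01 X164.558 Y69.920
G01 X167.320 Y63.252
G01 X173.988 Y60.490
G01 X180.656 Y63.252
G01 X183.418 Y69.920
M5
G0 X35.972 Y188.231
M3 S493
G01 X118.642 Y188.231 F2321
G01 X118.642 Y85.044
G01 X35.972 Y85.044
G01 X35.972 Y188.231
M5
G0 X0.000 Y0.000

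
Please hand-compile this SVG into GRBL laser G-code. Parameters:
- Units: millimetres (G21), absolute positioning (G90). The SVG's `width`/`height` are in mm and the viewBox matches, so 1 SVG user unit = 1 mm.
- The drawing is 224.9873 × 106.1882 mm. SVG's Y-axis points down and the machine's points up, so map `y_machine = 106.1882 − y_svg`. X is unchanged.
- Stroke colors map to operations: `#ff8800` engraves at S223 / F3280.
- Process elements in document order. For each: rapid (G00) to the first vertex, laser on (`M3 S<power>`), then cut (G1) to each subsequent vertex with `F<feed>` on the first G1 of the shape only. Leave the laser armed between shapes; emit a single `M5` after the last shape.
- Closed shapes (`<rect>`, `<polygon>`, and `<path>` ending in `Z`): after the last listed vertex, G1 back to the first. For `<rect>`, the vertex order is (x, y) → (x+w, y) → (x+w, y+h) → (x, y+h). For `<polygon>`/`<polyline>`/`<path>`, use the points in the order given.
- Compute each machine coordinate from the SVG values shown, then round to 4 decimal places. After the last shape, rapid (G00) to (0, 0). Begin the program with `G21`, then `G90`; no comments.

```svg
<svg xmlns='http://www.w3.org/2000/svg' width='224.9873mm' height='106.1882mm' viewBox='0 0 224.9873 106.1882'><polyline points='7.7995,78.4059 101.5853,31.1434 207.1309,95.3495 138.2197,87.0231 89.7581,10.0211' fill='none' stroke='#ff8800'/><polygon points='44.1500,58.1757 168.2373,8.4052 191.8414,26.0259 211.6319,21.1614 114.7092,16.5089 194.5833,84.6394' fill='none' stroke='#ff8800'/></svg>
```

G21
G90
G00 X7.7995 Y27.7823
M3 S223
G1 X101.5853 Y75.0448 F3280
G1 X207.1309 Y10.8387
G1 X138.2197 Y19.1651
G1 X89.7581 Y96.1671
G00 X44.1500 Y48.0125
M3 S223
G1 X168.2373 Y97.7830 F3280
G1 X191.8414 Y80.1623
G1 X211.6319 Y85.0268
G1 X114.7092 Y89.6793
G1 X194.5833 Y21.5488
G1 X44.1500 Y48.0125
M5
G00 X0.0000 Y0.0000

1 u = 1 mm; y_m = 106.1882 − y.

[1] `<polyline>` open polyline, #ff8800→engrave S223 F3280: (7.7995,27.7823) → (101.5853,75.0448) → (207.1309,10.8387) → (138.2197,19.1651) → (89.7581,96.1671)

[2] `<polygon>` closed polygon, #ff8800→engrave S223 F3280: (44.1500,48.0125) → (168.2373,97.7830) → (191.8414,80.1623) → (211.6319,85.0268) → (114.7092,89.6793) → (194.5833,21.5488) → (44.1500,48.0125) (closed)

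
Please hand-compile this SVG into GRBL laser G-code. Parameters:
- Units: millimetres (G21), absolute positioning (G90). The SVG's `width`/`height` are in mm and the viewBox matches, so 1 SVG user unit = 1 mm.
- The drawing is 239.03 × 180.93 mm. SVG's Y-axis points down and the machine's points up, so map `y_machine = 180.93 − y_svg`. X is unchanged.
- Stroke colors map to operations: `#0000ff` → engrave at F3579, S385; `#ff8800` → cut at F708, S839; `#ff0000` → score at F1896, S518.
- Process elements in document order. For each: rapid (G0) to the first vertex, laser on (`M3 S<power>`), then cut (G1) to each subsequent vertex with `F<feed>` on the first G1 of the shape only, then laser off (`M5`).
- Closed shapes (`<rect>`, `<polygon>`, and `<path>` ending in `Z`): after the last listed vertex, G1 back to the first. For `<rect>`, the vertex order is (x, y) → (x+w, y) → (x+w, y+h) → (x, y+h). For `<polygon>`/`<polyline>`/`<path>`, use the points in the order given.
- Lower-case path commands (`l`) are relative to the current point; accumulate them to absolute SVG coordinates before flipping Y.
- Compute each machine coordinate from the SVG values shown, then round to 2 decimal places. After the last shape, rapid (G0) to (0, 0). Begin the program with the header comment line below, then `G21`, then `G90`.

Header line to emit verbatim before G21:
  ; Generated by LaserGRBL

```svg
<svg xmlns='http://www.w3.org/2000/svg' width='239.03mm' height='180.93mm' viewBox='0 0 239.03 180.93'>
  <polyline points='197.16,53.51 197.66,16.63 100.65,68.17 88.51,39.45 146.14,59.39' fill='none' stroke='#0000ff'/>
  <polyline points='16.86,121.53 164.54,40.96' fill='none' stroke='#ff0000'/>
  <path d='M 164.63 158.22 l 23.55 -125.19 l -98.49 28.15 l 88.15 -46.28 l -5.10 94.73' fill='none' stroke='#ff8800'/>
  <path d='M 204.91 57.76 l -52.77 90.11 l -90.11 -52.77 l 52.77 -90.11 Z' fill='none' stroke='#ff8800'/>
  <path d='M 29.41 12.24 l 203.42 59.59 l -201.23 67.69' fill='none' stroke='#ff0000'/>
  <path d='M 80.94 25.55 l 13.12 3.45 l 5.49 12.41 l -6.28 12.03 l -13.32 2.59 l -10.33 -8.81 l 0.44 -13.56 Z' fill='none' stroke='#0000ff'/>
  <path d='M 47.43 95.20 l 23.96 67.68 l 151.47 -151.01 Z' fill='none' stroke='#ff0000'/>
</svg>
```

; Generated by LaserGRBL
G21
G90
G0 X197.16 Y127.42
M3 S385
G1 X197.66 Y164.30 F3579
G1 X100.65 Y112.76
G1 X88.51 Y141.48
G1 X146.14 Y121.54
M5
G0 X16.86 Y59.40
M3 S518
G1 X164.54 Y139.97 F1896
M5
G0 X164.63 Y22.71
M3 S839
G1 X188.18 Y147.90 F708
G1 X89.69 Y119.75
G1 X177.84 Y166.03
G1 X172.74 Y71.30
M5
G0 X204.91 Y123.17
M3 S839
G1 X152.14 Y33.06 F708
G1 X62.03 Y85.83
G1 X114.80 Y175.94
G1 X204.91 Y123.17
M5
G0 X29.41 Y168.69
M3 S518
G1 X232.83 Y109.10 F1896
G1 X31.60 Y41.41
M5
G0 X80.94 Y155.38
M3 S385
G1 X94.06 Y151.93 F3579
G1 X99.55 Y139.52
G1 X93.27 Y127.49
G1 X79.95 Y124.90
G1 X69.62 Y133.71
G1 X70.06 Y147.27
G1 X80.94 Y155.38
M5
G0 X47.43 Y85.73
M3 S518
G1 X71.39 Y18.05 F1896
G1 X222.86 Y169.06
G1 X47.43 Y85.73
M5
G0 X0.00 Y0.00

Since the viewBox matches the mm dimensions, user units are millimetres directly. The only transform is the Y-flip y_m = 180.93 − y_svg.

Shape 1 is a open polyline drawn with `<polyline>`. Its stroke #0000ff means engrave at S385, F3579. After flipping Y the toolpath is (197.16,127.42) → (197.66,164.30) → (100.65,112.76) → (88.51,141.48) → (146.14,121.54).

Shape 2 is a line segment drawn with `<polyline>`. Its stroke #ff0000 means score at S518, F1896. After flipping Y the toolpath is (16.86,59.40) → (164.54,139.97).

Shape 3 is a open polyline drawn with `<path>`. Its stroke #ff8800 means cut at S839, F708. After flipping Y the toolpath is (164.63,22.71) → (188.18,147.90) → (89.69,119.75) → (177.84,166.03) → (172.74,71.30).

Shape 4 is a regular polygon drawn with `<path>`. Its stroke #ff8800 means cut at S839, F708. After flipping Y the toolpath is (204.91,123.17) → (152.14,33.06) → (62.03,85.83) → (114.80,175.94) → (204.91,123.17), returning to the start.

Shape 5 is a open polyline drawn with `<path>`. Its stroke #ff0000 means score at S518, F1896. After flipping Y the toolpath is (29.41,168.69) → (232.83,109.10) → (31.60,41.41).

Shape 6 is a regular polygon drawn with `<path>`. Its stroke #0000ff means engrave at S385, F3579. After flipping Y the toolpath is (80.94,155.38) → (94.06,151.93) → (99.55,139.52) → (93.27,127.49) → (79.95,124.90) → (69.62,133.71) → (70.06,147.27) → (80.94,155.38), returning to the start.

Shape 7 is a closed polygon drawn with `<path>`. Its stroke #ff0000 means score at S518, F1896. After flipping Y the toolpath is (47.43,85.73) → (71.39,18.05) → (222.86,169.06) → (47.43,85.73), returning to the start.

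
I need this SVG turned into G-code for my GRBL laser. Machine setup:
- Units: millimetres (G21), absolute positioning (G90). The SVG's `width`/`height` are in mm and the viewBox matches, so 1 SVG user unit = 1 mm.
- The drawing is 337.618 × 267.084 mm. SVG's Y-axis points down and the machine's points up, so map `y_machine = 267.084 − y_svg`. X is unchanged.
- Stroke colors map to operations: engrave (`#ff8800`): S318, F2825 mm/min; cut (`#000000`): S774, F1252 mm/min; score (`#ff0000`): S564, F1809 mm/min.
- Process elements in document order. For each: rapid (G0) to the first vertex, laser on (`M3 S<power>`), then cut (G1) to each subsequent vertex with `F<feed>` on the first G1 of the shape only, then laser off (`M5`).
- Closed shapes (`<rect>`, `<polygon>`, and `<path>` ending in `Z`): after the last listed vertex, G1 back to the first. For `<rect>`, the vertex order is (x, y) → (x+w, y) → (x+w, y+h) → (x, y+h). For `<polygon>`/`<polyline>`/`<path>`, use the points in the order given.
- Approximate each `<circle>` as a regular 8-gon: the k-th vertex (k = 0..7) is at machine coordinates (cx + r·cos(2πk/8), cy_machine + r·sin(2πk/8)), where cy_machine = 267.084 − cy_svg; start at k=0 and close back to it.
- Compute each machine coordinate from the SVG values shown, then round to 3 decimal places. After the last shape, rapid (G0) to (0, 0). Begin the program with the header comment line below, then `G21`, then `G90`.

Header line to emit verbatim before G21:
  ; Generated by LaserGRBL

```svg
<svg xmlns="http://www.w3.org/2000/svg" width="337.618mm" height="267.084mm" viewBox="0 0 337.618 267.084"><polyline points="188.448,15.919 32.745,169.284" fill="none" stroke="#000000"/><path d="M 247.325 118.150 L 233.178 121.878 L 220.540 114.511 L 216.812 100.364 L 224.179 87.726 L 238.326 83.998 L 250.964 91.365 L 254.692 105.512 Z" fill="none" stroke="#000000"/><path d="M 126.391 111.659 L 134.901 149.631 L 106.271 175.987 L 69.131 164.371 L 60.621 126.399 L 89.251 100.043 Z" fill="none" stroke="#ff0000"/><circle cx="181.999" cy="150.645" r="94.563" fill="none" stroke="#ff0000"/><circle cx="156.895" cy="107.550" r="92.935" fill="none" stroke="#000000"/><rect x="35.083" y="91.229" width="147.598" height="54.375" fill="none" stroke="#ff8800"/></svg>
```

Since the viewBox matches the mm dimensions, user units are millimetres directly. The only transform is the Y-flip y_m = 267.084 − y_svg.

Shape 1 is a line segment drawn with `<polyline>`. Its stroke #000000 means cut at S774, F1252. After flipping Y the toolpath is (188.448,251.165) → (32.745,97.800).

Shape 2 is a regular polygon drawn with `<path>`. Its stroke #000000 means cut at S774, F1252. After flipping Y the toolpath is (247.325,148.934) → (233.178,145.206) → (220.540,152.573) → (216.812,166.720) → (224.179,179.358) → (238.326,183.086) → (250.964,175.719) → (254.692,161.572) → (247.325,148.934), returning to the start.

Shape 3 is a regular polygon drawn with `<path>`. Its stroke #ff0000 means score at S564, F1809. After flipping Y the toolpath is (126.391,155.425) → (134.901,117.453) → (106.271,91.097) → (69.131,102.713) → (60.621,140.685) → (89.251,167.041) → (126.391,155.425), returning to the start.

Shape 4 is a circle drawn with `<circle>`. Its stroke #ff0000 means score at S564, F1809. After flipping Y the toolpath is (276.562,116.439) → (248.865,183.305) → (181.999,211.002) → (115.133,183.305) → (87.436,116.439) → (115.133,49.573) → (181.999,21.876) → (248.865,49.573) → (276.562,116.439), returning to the start.

Shape 5 is a circle drawn with `<circle>`. Its stroke #000000 means cut at S774, F1252. After flipping Y the toolpath is (249.830,159.534) → (222.610,225.249) → (156.895,252.469) → (91.180,225.249) → (63.960,159.534) → (91.180,93.819) → (156.895,66.599) → (222.610,93.819) → (249.830,159.534), returning to the start.

Shape 6 is a rectangle drawn with `<rect>`. Its stroke #ff8800 means engrave at S318, F2825. After flipping Y the toolpath is (35.083,175.855) → (182.681,175.855) → (182.681,121.480) → (35.083,121.480) → (35.083,175.855), returning to the start.

; Generated by LaserGRBL
G21
G90
G0 X188.448 Y251.165
M3 S774
G1 X32.745 Y97.800 F1252
M5
G0 X247.325 Y148.934
M3 S774
G1 X233.178 Y145.206 F1252
G1 X220.540 Y152.573
G1 X216.812 Y166.720
G1 X224.179 Y179.358
G1 X238.326 Y183.086
G1 X250.964 Y175.719
G1 X254.692 Y161.572
G1 X247.325 Y148.934
M5
G0 X126.391 Y155.425
M3 S564
G1 X134.901 Y117.453 F1809
G1 X106.271 Y91.097
G1 X69.131 Y102.713
G1 X60.621 Y140.685
G1 X89.251 Y167.041
G1 X126.391 Y155.425
M5
G0 X276.562 Y116.439
M3 S564
G1 X248.865 Y183.305 F1809
G1 X181.999 Y211.002
G1 X115.133 Y183.305
G1 X87.436 Y116.439
G1 X115.133 Y49.573
G1 X181.999 Y21.876
G1 X248.865 Y49.573
G1 X276.562 Y116.439
M5
G0 X249.830 Y159.534
M3 S774
G1 X222.610 Y225.249 F1252
G1 X156.895 Y252.469
G1 X91.180 Y225.249
G1 X63.960 Y159.534
G1 X91.180 Y93.819
G1 X156.895 Y66.599
G1 X222.610 Y93.819
G1 X249.830 Y159.534
M5
G0 X35.083 Y175.855
M3 S318
G1 X182.681 Y175.855 F2825
G1 X182.681 Y121.480
G1 X35.083 Y121.480
G1 X35.083 Y175.855
M5
G0 X0.000 Y0.000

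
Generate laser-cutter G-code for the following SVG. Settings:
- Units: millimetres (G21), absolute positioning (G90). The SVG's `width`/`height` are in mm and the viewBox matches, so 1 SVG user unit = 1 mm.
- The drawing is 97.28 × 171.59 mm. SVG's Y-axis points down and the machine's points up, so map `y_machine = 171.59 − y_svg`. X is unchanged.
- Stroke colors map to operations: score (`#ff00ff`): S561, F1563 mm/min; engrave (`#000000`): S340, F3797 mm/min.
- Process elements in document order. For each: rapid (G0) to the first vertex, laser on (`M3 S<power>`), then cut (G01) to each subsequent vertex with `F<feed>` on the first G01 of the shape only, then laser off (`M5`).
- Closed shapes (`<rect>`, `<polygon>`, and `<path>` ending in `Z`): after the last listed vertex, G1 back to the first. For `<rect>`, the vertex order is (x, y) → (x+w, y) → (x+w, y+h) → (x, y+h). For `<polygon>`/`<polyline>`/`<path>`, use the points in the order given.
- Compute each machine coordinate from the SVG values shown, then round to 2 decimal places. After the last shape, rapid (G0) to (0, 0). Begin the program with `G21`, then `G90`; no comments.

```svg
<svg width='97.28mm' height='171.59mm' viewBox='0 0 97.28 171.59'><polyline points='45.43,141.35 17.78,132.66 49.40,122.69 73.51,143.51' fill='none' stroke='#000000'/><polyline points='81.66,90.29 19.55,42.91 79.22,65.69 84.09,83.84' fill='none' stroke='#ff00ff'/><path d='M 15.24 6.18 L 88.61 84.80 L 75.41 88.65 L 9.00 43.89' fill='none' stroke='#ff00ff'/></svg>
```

G21
G90
G0 X45.43 Y30.24
M3 S340
G01 X17.78 Y38.93 F3797
G01 X49.40 Y48.90
G01 X73.51 Y28.08
M5
G0 X81.66 Y81.30
M3 S561
G01 X19.55 Y128.68 F1563
G01 X79.22 Y105.90
G01 X84.09 Y87.75
M5
G0 X15.24 Y165.41
M3 S561
G01 X88.61 Y86.79 F1563
G01 X75.41 Y82.94
G01 X9.00 Y127.70
M5
G0 X0.00 Y0.00

Since the viewBox matches the mm dimensions, user units are millimetres directly. The only transform is the Y-flip y_m = 171.59 − y_svg.

Shape 1 is a open polyline drawn with `<polyline>`. Its stroke #000000 means engrave at S340, F3797. After flipping Y the toolpath is (45.43,30.24) → (17.78,38.93) → (49.40,48.90) → (73.51,28.08).

Shape 2 is a open polyline drawn with `<polyline>`. Its stroke #ff00ff means score at S561, F1563. After flipping Y the toolpath is (81.66,81.30) → (19.55,128.68) → (79.22,105.90) → (84.09,87.75).

Shape 3 is a open polyline drawn with `<path>`. Its stroke #ff00ff means score at S561, F1563. After flipping Y the toolpath is (15.24,165.41) → (88.61,86.79) → (75.41,82.94) → (9.00,127.70).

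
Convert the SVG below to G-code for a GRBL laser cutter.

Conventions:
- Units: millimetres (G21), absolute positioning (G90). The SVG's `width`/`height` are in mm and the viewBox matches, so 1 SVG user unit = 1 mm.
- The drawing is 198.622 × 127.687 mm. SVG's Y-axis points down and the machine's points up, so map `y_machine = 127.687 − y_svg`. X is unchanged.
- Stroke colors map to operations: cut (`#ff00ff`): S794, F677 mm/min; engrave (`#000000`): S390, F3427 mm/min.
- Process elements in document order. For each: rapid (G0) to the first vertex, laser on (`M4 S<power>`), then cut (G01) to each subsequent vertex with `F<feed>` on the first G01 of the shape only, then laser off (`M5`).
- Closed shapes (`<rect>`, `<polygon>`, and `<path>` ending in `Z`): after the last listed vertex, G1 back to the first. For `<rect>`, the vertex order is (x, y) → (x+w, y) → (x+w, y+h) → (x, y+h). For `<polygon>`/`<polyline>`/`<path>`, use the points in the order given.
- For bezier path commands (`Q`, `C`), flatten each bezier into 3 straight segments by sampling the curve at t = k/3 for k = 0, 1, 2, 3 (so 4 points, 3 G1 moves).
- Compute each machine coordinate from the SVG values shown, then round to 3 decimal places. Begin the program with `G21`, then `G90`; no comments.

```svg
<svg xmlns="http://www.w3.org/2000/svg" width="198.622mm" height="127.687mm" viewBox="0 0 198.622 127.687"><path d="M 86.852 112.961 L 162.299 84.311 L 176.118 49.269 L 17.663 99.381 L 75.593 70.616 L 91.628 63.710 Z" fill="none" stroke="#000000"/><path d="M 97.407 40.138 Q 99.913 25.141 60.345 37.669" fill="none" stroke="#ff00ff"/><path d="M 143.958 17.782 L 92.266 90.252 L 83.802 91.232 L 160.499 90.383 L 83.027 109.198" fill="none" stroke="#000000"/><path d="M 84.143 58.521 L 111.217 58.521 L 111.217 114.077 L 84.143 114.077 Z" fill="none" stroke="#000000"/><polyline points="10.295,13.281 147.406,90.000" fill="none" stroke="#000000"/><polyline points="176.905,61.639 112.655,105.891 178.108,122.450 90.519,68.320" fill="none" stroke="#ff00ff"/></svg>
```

1 u = 1 mm; y_m = 127.687 − y.

[1] `<path>` closed polygon, #000000→engrave S390 F3427: (86.852,14.726) → (162.299,43.376) → (176.118,78.418) → (17.663,28.306) → (75.593,57.071) → (91.628,63.977) → (86.852,14.726) (closed)

[2] `<path>` quadratic bezier, #ff00ff→cut S794 F677: (97.407,87.549) → (94.403,94.489) → (82.049,95.312) → (60.345,90.018)

[3] `<path>` open polyline, #000000→engrave S390 F3427: (143.958,109.905) → (92.266,37.435) → (83.802,36.455) → (160.499,37.304) → (83.027,18.489)

[4] `<path>` rectangle, #000000→engrave S390 F3427: (84.143,69.166) → (111.217,69.166) → (111.217,13.610) → (84.143,13.610) → (84.143,69.166) (closed)

[5] `<polyline>` line segment, #000000→engrave S390 F3427: (10.295,114.406) → (147.406,37.687)

[6] `<polyline>` open polyline, #ff00ff→cut S794 F677: (176.905,66.048) → (112.655,21.796) → (178.108,5.237) → (90.519,59.367)

G21
G90
G0 X86.852 Y14.726
M4 S390
G01 X162.299 Y43.376 F3427
G01 X176.118 Y78.418
G01 X17.663 Y28.306
G01 X75.593 Y57.071
G01 X91.628 Y63.977
G01 X86.852 Y14.726
M5
G0 X97.407 Y87.549
M4 S794
G01 X94.403 Y94.489 F677
G01 X82.049 Y95.312
G01 X60.345 Y90.018
M5
G0 X143.958 Y109.905
M4 S390
G01 X92.266 Y37.435 F3427
G01 X83.802 Y36.455
G01 X160.499 Y37.304
G01 X83.027 Y18.489
M5
G0 X84.143 Y69.166
M4 S390
G01 X111.217 Y69.166 F3427
G01 X111.217 Y13.610
G01 X84.143 Y13.610
G01 X84.143 Y69.166
M5
G0 X10.295 Y114.406
M4 S390
G01 X147.406 Y37.687 F3427
M5
G0 X176.905 Y66.048
M4 S794
G01 X112.655 Y21.796 F677
G01 X178.108 Y5.237
G01 X90.519 Y59.367
M5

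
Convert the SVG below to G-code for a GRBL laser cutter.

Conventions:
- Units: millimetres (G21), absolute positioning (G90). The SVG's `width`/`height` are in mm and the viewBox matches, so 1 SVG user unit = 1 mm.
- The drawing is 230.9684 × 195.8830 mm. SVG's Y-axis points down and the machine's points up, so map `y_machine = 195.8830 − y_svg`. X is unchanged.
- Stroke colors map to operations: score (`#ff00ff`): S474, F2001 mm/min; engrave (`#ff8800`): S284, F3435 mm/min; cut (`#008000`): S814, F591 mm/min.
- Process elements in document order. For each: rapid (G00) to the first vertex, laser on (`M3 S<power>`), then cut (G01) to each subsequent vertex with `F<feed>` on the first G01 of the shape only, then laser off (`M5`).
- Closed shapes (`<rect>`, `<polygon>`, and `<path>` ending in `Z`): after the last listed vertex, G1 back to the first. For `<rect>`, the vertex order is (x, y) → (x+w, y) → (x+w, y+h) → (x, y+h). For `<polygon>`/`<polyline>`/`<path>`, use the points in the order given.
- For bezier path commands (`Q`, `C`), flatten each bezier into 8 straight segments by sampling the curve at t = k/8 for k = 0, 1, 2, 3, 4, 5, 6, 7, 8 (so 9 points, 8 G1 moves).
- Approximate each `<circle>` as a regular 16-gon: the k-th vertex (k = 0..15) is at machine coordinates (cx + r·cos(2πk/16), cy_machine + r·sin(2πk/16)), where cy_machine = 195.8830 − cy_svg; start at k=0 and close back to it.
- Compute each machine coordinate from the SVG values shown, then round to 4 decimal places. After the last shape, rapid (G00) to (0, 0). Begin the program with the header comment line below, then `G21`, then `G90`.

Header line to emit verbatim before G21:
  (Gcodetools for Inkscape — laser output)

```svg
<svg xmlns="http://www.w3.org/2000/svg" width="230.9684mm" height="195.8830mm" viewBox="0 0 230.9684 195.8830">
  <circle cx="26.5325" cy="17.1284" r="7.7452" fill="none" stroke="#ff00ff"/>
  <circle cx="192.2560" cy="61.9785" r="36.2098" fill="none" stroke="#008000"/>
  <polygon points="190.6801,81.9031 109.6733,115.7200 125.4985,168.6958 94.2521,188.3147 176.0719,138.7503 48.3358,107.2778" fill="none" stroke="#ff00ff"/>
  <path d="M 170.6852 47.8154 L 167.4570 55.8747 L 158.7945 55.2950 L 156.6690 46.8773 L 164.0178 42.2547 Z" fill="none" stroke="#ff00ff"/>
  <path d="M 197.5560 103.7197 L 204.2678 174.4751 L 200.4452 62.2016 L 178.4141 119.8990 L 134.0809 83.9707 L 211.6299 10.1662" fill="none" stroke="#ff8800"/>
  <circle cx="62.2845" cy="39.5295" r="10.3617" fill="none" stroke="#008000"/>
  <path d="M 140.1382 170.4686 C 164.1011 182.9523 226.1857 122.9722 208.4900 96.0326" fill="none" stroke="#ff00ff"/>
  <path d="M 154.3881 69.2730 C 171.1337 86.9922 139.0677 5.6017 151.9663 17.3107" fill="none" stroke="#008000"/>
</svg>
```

(Gcodetools for Inkscape — laser output)
G21
G90
G00 X34.2777 Y178.7546
M3 S474
G01 X33.6881 Y181.7186 F2001
G01 X32.0092 Y184.2313
G01 X29.4965 Y185.9102
G01 X26.5325 Y186.4998
G01 X23.5685 Y185.9102
G01 X21.0558 Y184.2313
G01 X19.3769 Y181.7186
G01 X18.7873 Y178.7546
G01 X19.3769 Y175.7906
G01 X21.0558 Y173.2779
G01 X23.5685 Y171.5990
G01 X26.5325 Y171.0094
G01 X29.4965 Y171.5990
G01 X32.0092 Y173.2779
G01 X33.6881 Y175.7906
G01 X34.2777 Y178.7546
M5
G00 X228.4658 Y133.9045
M3 S814
G01 X225.7095 Y147.7614 F591
G01 X217.8602 Y159.5087
G01 X206.1129 Y167.3580
G01 X192.2560 Y170.1143
G01 X178.3991 Y167.3580
G01 X166.6518 Y159.5087
G01 X158.8025 Y147.7614
G01 X156.0462 Y133.9045
G01 X158.8025 Y120.0476
G01 X166.6518 Y108.3003
G01 X178.3991 Y100.4510
G01 X192.2560 Y97.6947
G01 X206.1129 Y100.4510
G01 X217.8602 Y108.3003
G01 X225.7095 Y120.0476
G01 X228.4658 Y133.9045
M5
G00 X190.6801 Y113.9799
M3 S474
G01 X109.6733 Y80.1630 F2001
G01 X125.4985 Y27.1872
G01 X94.2521 Y7.5683
G01 X176.0719 Y57.1327
G01 X48.3358 Y88.6052
G01 X190.6801 Y113.9799
M5
G00 X170.6852 Y148.0676
M3 S474
G01 X167.4570 Y140.0083 F2001
G01 X158.7945 Y140.5880
G01 X156.6690 Y149.0057
G01 X164.0178 Y153.6283
G01 X170.6852 Y148.0676
M5
G00 X197.5560 Y92.1633
M3 S284
G01 X204.2678 Y21.4079 F3435
G01 X200.4452 Y133.6814
G01 X178.4141 Y75.9840
G01 X134.0809 Y111.9123
G01 X211.6299 Y185.7168
M5
G00 X72.6462 Y156.3535
M3 S814
G01 X71.8575 Y160.3188 F591
G01 X69.6113 Y163.6803
G01 X66.2498 Y165.9265
G01 X62.2845 Y166.7152
G01 X58.3192 Y165.9265
G01 X54.9577 Y163.6803
G01 X52.7115 Y160.3188
G01 X51.9228 Y156.3535
G01 X52.7115 Y152.3882
G01 X54.9577 Y149.0267
G01 X58.3192 Y146.7805
G01 X62.2845 Y145.9918
G01 X66.2498 Y146.7805
G01 X69.6113 Y149.0267
G01 X71.8575 Y152.3882
G01 X72.6462 Y156.3535
M5
G00 X140.1382 Y25.4144
M3 S474
G01 X150.6810 Y23.9237 F2001
G01 X163.4160 Y27.9901
G01 X176.9616 Y36.3772
G01 X189.9361 Y47.8487
G01 X200.9578 Y61.1681
G01 X208.6452 Y75.0991
G01 X211.6165 Y88.4053
G01 X208.4900 Y99.8504
M5
G00 X154.3881 Y126.6100
M3 S814
G01 X158.5628 Y124.2357 F591
G01 X159.2604 Y128.9004
G01 X157.5797 Y138.3518
G01 X154.6198 Y150.3373
G01 X151.4796 Y162.6046
G01 X149.2580 Y172.9012
G01 X149.0539 Y178.9745
G01 X151.9663 Y178.5723
M5
G00 X0.0000 Y0.0000

1 u = 1 mm; y_m = 195.8830 − y.

[1] `<circle>` circle, #ff00ff→score S474 F2001: (34.2777,178.7546) → (33.6881,181.7186) → (32.0092,184.2313) → (29.4965,185.9102) → (26.5325,186.4998) → (23.5685,185.9102) → (21.0558,184.2313) → (19.3769,181.7186) → (18.7873,178.7546) → (19.3769,175.7906) → (21.0558,173.2779) → (23.5685,171.5990) → (26.5325,171.0094) → (29.4965,171.5990) → (32.0092,173.2779) → (33.6881,175.7906) → (34.2777,178.7546) (closed)

[2] `<circle>` circle, #008000→cut S814 F591: (228.4658,133.9045) → (225.7095,147.7614) → (217.8602,159.5087) → (206.1129,167.3580) → (192.2560,170.1143) → (178.3991,167.3580) → (166.6518,159.5087) → (158.8025,147.7614) → (156.0462,133.9045) → (158.8025,120.0476) → (166.6518,108.3003) → (178.3991,100.4510) → (192.2560,97.6947) → (206.1129,100.4510) → (217.8602,108.3003) → (225.7095,120.0476) → (228.4658,133.9045) (closed)

[3] `<polygon>` closed polygon, #ff00ff→score S474 F2001: (190.6801,113.9799) → (109.6733,80.1630) → (125.4985,27.1872) → (94.2521,7.5683) → (176.0719,57.1327) → (48.3358,88.6052) → (190.6801,113.9799) (closed)

[4] `<path>` regular polygon, #ff00ff→score S474 F2001: (170.6852,148.0676) → (167.4570,140.0083) → (158.7945,140.5880) → (156.6690,149.0057) → (164.0178,153.6283) → (170.6852,148.0676) (closed)

[5] `<path>` open polyline, #ff8800→engrave S284 F3435: (197.5560,92.1633) → (204.2678,21.4079) → (200.4452,133.6814) → (178.4141,75.9840) → (134.0809,111.9123) → (211.6299,185.7168)

[6] `<circle>` circle, #008000→cut S814 F591: (72.6462,156.3535) → (71.8575,160.3188) → (69.6113,163.6803) → (66.2498,165.9265) → (62.2845,166.7152) → (58.3192,165.9265) → (54.9577,163.6803) → (52.7115,160.3188) → (51.9228,156.3535) → (52.7115,152.3882) → (54.9577,149.0267) → (58.3192,146.7805) → (62.2845,145.9918) → (66.2498,146.7805) → (69.6113,149.0267) → (71.8575,152.3882) → (72.6462,156.3535) (closed)

[7] `<path>` cubic bezier, #ff00ff→score S474 F2001: (140.1382,25.4144) → (150.6810,23.9237) → (163.4160,27.9901) → (176.9616,36.3772) → (189.9361,47.8487) → (200.9578,61.1681) → (208.6452,75.0991) → (211.6165,88.4053) → (208.4900,99.8504)

[8] `<path>` cubic bezier, #008000→cut S814 F591: (154.3881,126.6100) → (158.5628,124.2357) → (159.2604,128.9004) → (157.5797,138.3518) → (154.6198,150.3373) → (151.4796,162.6046) → (149.2580,172.9012) → (149.0539,178.9745) → (151.9663,178.5723)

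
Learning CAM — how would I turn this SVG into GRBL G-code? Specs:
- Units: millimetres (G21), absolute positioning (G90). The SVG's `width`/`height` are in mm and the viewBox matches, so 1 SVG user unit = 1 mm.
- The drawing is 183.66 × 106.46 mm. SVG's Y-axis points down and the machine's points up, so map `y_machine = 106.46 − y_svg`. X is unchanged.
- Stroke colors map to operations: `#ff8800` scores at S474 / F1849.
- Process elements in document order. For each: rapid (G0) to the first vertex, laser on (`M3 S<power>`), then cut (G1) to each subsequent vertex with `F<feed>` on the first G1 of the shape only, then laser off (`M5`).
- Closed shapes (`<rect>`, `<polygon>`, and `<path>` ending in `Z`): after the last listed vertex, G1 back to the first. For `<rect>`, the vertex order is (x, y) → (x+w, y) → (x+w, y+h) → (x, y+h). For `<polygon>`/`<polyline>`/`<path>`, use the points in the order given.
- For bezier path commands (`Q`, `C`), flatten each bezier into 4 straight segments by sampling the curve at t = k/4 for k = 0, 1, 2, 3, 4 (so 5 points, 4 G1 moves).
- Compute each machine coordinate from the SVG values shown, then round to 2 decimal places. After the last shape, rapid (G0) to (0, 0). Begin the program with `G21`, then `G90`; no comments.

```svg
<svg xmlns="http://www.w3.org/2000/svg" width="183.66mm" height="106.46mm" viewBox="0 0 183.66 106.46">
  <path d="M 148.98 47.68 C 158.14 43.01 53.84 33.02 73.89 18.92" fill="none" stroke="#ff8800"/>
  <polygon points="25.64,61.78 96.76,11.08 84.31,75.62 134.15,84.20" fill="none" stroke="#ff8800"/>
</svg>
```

G21
G90
G0 X148.98 Y58.78
M3 S474
G1 X138.29 Y63.26 F1849
G1 X107.35 Y69.62
G1 X78.45 Y77.75
G1 X73.89 Y87.54
M5
G0 X25.64 Y44.68
M3 S474
G1 X96.76 Y95.38 F1849
G1 X84.31 Y30.84
G1 X134.15 Y22.26
G1 X25.64 Y44.68
M5
G0 X0.00 Y0.00

viewBox `0 0 183.66 106.46` with mm width/height → 1 unit = 1 mm. Flip: y_m = 106.46 − y_svg.

**Shape 1** — `<path>` cubic bezier, stroke `#ff8800` → score (S474, F1849). Control points (SVG): P0=(148.98,47.68), P1=(158.14,43.01), P2=(53.84,33.02), P3=(73.89,18.92); sampled at t=k/4. Machine vertices: (148.98,58.78) → (138.29,63.26) → (107.35,69.62) → (78.45,77.75) → (73.89,87.54). Open path.

**Shape 2** — `<polygon>` closed polygon, stroke `#ff8800` → score (S474, F1849). Machine vertices: (25.64,44.68) → (96.76,95.38) → (84.31,30.84) → (134.15,22.26) → (25.64,44.68). Closed: final G1 returns to the first vertex.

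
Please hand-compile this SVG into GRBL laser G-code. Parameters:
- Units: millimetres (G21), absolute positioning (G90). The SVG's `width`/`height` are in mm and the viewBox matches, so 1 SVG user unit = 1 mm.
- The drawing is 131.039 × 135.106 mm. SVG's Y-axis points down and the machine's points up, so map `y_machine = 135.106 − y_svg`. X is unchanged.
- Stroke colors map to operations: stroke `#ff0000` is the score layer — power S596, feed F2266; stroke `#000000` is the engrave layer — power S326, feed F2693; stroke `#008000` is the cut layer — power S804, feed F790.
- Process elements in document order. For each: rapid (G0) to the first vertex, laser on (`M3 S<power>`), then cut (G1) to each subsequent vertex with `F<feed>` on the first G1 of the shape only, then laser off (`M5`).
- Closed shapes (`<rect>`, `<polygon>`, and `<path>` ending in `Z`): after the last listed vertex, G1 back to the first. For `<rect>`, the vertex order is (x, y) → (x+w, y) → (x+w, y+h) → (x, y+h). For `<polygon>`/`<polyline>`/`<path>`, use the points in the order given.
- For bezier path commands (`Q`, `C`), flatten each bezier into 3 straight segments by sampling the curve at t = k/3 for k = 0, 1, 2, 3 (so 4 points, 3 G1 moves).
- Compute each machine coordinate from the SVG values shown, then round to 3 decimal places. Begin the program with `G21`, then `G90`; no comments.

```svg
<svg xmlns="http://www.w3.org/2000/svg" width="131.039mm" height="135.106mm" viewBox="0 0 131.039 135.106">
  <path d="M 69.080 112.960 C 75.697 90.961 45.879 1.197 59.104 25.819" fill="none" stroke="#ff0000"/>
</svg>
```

Since the viewBox matches the mm dimensions, user units are millimetres directly. The only transform is the Y-flip y_m = 135.106 − y_svg.

Shape 1 is a cubic bezier drawn with `<path>`. Its stroke #ff0000 means score at S596, F2266. After flipping Y the toolpath is (69.080,22.146) → (66.496,59.987) → (57.283,102.527) → (59.104,109.287).

G21
G90
G0 X69.080 Y22.146
M3 S596
G1 X66.496 Y59.987 F2266
G1 X57.283 Y102.527
G1 X59.104 Y109.287
M5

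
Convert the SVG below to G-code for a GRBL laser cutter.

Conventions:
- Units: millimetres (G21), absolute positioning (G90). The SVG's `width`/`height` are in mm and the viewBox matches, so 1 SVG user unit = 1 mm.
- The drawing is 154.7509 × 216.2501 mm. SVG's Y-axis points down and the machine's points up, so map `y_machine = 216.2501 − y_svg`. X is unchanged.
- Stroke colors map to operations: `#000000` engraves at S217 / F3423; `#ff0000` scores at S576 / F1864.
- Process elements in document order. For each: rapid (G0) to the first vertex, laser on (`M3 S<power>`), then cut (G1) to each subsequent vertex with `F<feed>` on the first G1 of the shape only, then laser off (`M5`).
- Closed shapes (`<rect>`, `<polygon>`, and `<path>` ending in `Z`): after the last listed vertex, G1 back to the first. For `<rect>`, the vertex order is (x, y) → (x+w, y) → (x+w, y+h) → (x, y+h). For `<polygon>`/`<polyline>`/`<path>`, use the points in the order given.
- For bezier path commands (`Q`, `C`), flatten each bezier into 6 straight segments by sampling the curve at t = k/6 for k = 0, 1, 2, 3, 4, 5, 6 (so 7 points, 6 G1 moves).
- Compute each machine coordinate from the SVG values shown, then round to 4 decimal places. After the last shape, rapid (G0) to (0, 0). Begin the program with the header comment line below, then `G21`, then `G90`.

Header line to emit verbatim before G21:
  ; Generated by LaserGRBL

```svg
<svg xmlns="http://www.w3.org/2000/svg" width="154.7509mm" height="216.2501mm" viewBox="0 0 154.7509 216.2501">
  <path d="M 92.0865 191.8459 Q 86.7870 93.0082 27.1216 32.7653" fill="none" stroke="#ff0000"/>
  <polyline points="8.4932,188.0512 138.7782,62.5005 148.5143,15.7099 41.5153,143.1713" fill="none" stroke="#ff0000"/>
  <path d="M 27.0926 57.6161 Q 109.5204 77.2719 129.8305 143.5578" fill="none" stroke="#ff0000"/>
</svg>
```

viewBox `0 0 154.7509 216.2501` with mm width/height → 1 unit = 1 mm. Flip: y_m = 216.2501 − y_svg.

**Shape 1** — `<path>` quadratic bezier, stroke `#ff0000` → score (S576, F1864). Control points (SVG): P0=(92.0865,191.8459), P1=(86.7870,93.0082), P2=(27.1216,32.7653); sampled at t=k/6. Machine vertices: (92.0865,24.4042) → (88.8098,56.2780) → (82.5128,86.0077) → (73.1955,113.5932) → (60.8579,139.0346) → (45.4999,162.3318) → (27.1216,183.4848). Open path.

**Shape 2** — `<polyline>` open polyline, stroke `#ff0000` → score (S576, F1864). Machine vertices: (8.4932,28.1989) → (138.7782,153.7496) → (148.5143,200.5402) → (41.5153,73.0788). Open path.

**Shape 3** — `<path>` quadratic bezier, stroke `#ff0000` → score (S576, F1864). Control points (SVG): P0=(27.0926,57.6161), P1=(109.5204,77.2719), P2=(129.8305,143.5578); sampled at t=k/6. Machine vertices: (27.0926,158.6340) → (52.8430,150.7868) → (75.1425,140.3490) → (93.9910,127.3207) → (109.3885,111.7018) → (121.3350,93.4923) → (129.8305,72.6923). Open path.

; Generated by LaserGRBL
G21
G90
G0 X92.0865 Y24.4042
M3 S576
G1 X88.8098 Y56.2780 F1864
G1 X82.5128 Y86.0077
G1 X73.1955 Y113.5932
G1 X60.8579 Y139.0346
G1 X45.4999 Y162.3318
G1 X27.1216 Y183.4848
M5
G0 X8.4932 Y28.1989
M3 S576
G1 X138.7782 Y153.7496 F1864
G1 X148.5143 Y200.5402
G1 X41.5153 Y73.0788
M5
G0 X27.0926 Y158.6340
M3 S576
G1 X52.8430 Y150.7868 F1864
G1 X75.1425 Y140.3490
G1 X93.9910 Y127.3207
G1 X109.3885 Y111.7018
G1 X121.3350 Y93.4923
G1 X129.8305 Y72.6923
M5
G0 X0.0000 Y0.0000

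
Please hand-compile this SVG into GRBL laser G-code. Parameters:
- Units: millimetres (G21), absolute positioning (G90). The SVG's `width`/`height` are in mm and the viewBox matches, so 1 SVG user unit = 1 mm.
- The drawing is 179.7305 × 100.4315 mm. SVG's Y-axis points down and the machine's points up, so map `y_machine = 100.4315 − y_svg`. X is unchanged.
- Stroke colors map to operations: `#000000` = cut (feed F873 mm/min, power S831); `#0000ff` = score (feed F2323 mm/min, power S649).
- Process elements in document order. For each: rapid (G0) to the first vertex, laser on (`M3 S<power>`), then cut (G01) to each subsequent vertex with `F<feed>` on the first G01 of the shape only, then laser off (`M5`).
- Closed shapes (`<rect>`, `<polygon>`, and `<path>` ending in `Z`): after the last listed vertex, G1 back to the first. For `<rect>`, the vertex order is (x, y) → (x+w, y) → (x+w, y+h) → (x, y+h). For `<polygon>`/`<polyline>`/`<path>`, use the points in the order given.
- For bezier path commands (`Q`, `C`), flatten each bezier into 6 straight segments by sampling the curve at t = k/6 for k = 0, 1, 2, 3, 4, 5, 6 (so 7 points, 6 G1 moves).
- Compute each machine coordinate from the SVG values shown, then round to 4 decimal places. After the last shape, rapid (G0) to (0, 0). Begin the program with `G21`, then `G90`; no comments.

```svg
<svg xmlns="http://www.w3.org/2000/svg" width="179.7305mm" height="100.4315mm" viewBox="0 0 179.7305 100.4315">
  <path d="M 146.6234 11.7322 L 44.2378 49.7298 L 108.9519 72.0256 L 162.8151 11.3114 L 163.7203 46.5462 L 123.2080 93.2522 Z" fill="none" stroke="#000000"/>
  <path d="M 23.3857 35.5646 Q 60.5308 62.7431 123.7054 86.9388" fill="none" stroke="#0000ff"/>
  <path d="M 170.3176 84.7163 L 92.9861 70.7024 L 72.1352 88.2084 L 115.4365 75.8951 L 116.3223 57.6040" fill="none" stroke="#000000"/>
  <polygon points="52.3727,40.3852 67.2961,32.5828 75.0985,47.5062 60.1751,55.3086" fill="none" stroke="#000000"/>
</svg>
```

Since the viewBox matches the mm dimensions, user units are millimetres directly. The only transform is the Y-flip y_m = 100.4315 − y_svg.

Shape 1 is a closed polygon drawn with `<path>`. Its stroke #000000 means cut at S831, F873. After flipping Y the toolpath is (146.6234,88.6993) → (44.2378,50.7017) → (108.9519,28.4059) → (162.8151,89.1201) → (163.7203,53.8853) → (123.2080,7.1793) → (146.6234,88.6993), returning to the start.

Shape 2 is a quadratic bezier drawn with `<path>`. Its stroke #0000ff means score at S649, F2323. After flipping Y the toolpath is (23.3857,64.8669) → (36.4904,55.8903) → (51.0413,47.0793) → (67.0382,38.4341) → (84.4812,29.9546) → (103.3702,21.6408) → (123.7054,13.4927).

Shape 3 is a open polyline drawn with `<path>`. Its stroke #000000 means cut at S831, F873. After flipping Y the toolpath is (170.3176,15.7152) → (92.9861,29.7291) → (72.1352,12.2231) → (115.4365,24.5364) → (116.3223,42.8275).

Shape 4 is a regular polygon drawn with `<polygon>`. Its stroke #000000 means cut at S831, F873. After flipping Y the toolpath is (52.3727,60.0463) → (67.2961,67.8487) → (75.0985,52.9253) → (60.1751,45.1229) → (52.3727,60.0463), returning to the start.

G21
G90
G0 X146.6234 Y88.6993
M3 S831
G01 X44.2378 Y50.7017 F873
G01 X108.9519 Y28.4059
G01 X162.8151 Y89.1201
G01 X163.7203 Y53.8853
G01 X123.2080 Y7.1793
G01 X146.6234 Y88.6993
M5
G0 X23.3857 Y64.8669
M3 S649
G01 X36.4904 Y55.8903 F2323
G01 X51.0413 Y47.0793
G01 X67.0382 Y38.4341
G01 X84.4812 Y29.9546
G01 X103.3702 Y21.6408
G01 X123.7054 Y13.4927
M5
G0 X170.3176 Y15.7152
M3 S831
G01 X92.9861 Y29.7291 F873
G01 X72.1352 Y12.2231
G01 X115.4365 Y24.5364
G01 X116.3223 Y42.8275
M5
G0 X52.3727 Y60.0463
M3 S831
G01 X67.2961 Y67.8487 F873
G01 X75.0985 Y52.9253
G01 X60.1751 Y45.1229
G01 X52.3727 Y60.0463
M5
G0 X0.0000 Y0.0000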